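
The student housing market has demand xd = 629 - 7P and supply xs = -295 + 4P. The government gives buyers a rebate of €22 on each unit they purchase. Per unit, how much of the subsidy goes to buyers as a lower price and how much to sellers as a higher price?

Buyers gain €8 per unit; sellers gain €14 per unit

Pre-subsidy: 629 - 7P = -295 + 4P gives P* = 84, x* = 41.
With the rebate, buyers effectively pay Pb = Ps − 22, where Ps is the price sellers receive.
Demand in terms of Ps becomes xd = 629 − 7(Ps − 22) = 783 - 7Ps. Setting this equal to supply: 783 - 7Ps = -295 + 4Ps, so Ps = 98.
Buyers pay Pb = 98 − 22 = 76; x' = -295 + 4·98 = 97.
Buyers' price falls by P* − Pb = 84 − 76 = 8; sellers' price rises by Ps − P* = 98 − 84 = 14.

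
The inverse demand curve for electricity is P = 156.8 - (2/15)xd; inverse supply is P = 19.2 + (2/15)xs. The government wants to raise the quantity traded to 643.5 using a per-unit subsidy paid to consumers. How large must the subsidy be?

Required subsidy s = 34 per unit

At x = 643.5, from the demand curve buyers pay Pb = 156.8 − (2/15)·643.5 = 71; from the supply curve sellers need Ps = 19.2 + (2/15)·643.5 = 105.
The subsidy must fill the gap: s = Ps − Pb = 105 − 71 = 34.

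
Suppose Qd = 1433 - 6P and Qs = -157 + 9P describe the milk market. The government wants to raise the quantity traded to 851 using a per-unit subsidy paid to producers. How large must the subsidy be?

At Q = 851, invert demand for the buyer price: Pb = (1433 − 851)/6 = 97; invert supply for the seller price: Ps = (851 − (-157))/9 = 112.
The subsidy must fill the gap: s = Ps − Pb = 112 − 97 = 15.

Required subsidy s = 15 per unit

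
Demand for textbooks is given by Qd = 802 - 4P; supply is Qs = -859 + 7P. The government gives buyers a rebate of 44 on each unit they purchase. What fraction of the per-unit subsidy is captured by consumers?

Pre-subsidy: 802 - 4P = -859 + 7P gives P* = 151, Q* = 198.
With the rebate, buyers effectively pay Pb = Ps − 44, where Ps is the price sellers receive.
Demand in terms of Ps becomes Qd = 802 − 4(Ps − 44) = 978 - 4Ps. Setting this equal to supply: 978 - 4Ps = -859 + 7Ps, so Ps = 167.
Buyers pay Pb = 167 − 44 = 123; Q' = -859 + 7·167 = 310.
Buyers' price falls by P* − Pb = 151 − 123 = 28; sellers' price rises by Ps − P* = 167 − 151 = 16.
So consumers capture 28/44 = 7/11 of each unit of subsidy.

Consumer share = 7/11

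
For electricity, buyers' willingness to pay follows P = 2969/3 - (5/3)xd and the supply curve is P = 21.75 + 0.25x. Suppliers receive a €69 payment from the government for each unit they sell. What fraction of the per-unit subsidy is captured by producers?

Producer share = 3/23

Pre-subsidy: 2969/3 - (5/3)x = 21.75 + 0.25x gives x* = 505 and P* = 148.
With the subsidy, sellers receive Ps = Pb + 69 for each unit, where Pb is the price buyers pay.
On the curves, Pb = 2969/3 - (5/3)x and Ps = 21.75 + 0.25x; the wedge Ps − Pb = 69 gives 21.75 + 0.25x − (2969/3 - (5/3)x) = 69, so x' = 541.
Then Pb = 2969/3 − (5/3)·541 = 88 and Ps = 21.75 + 0.25·541 = 157.
Buyers' price falls by P* − Pb = 148 − 88 = 60; sellers' price rises by Ps − P* = 157 − 148 = 9.
So producers capture 9/69 = 3/23 of each unit of subsidy.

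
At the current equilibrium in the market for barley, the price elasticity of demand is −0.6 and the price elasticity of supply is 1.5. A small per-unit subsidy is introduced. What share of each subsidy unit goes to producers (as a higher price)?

Producer share = 2/7

For a small subsidy around the equilibrium, the benefit split depends on the relative slopes, which at a point are proportional to the elasticities.
Buyer share = εs/(εs + |εd|) = 1.5/(1.5 + 0.6) = 5/7; seller share = |εd|/(εs + |εd|) = 2/7.
So producers capture 2/7 of the subsidy.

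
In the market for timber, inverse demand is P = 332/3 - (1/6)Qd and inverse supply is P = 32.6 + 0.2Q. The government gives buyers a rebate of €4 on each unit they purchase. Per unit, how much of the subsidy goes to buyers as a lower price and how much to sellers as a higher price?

Buyers gain 20/11 per unit; sellers gain 24/11 per unit

Pre-subsidy: 332/3 - (1/6)Q = 32.6 + 0.2Q gives Q* = 2342/11 and P* = 827/11.
With the rebate, buyers effectively pay Pb = Ps − 4, where Ps is the price sellers receive.
On the curves, Pb = 332/3 - (1/6)Q and Ps = 32.6 + 0.2Q; the wedge Ps − Pb = 4 gives 32.6 + 0.2Q − (332/3 - (1/6)Q) = 4, so Q' = 2462/11.
Then Pb = 332/3 − (1/6)·(2462/11) = 807/11 and Ps = 32.6 + 0.2·(2462/11) = 851/11.
Buyers' price falls by P* − Pb = 827/11 − 807/11 = 20/11; sellers' price rises by Ps − P* = 851/11 − 827/11 = 24/11.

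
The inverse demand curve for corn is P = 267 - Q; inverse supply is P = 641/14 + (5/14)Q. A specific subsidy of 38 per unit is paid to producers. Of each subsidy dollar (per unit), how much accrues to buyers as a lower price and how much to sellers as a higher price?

Pre-subsidy: 267 - Q = 641/14 + (5/14)Q gives Q* = 163 and P* = 104.
With the subsidy, sellers receive Ps = Pb + 38 for each unit, where Pb is the price buyers pay.
On the curves, Pb = 267 - Q and Ps = 641/14 + (5/14)Q; the wedge Ps − Pb = 38 gives 641/14 + (5/14)Q − (267 - Q) = 38, so Q' = 191.
Then Pb = 267 − 1·191 = 76 and Ps = 641/14 + (5/14)·191 = 114.
Buyers' price falls by P* − Pb = 104 − 76 = 28; sellers' price rises by Ps − P* = 114 − 104 = 10.

Buyers gain 28 per unit; sellers gain 10 per unit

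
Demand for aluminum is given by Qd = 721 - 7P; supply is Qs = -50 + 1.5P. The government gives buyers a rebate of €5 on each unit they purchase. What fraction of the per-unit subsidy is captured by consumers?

Consumer share = 3/17

Pre-subsidy: 721 - 7P = -50 + 1.5P gives P* = 1542/17, Q* = 1463/17.
With the rebate, buyers effectively pay Pb = Ps − 5, where Ps is the price sellers receive.
Demand in terms of Ps becomes Qd = 721 − 7(Ps − 5) = 756 - 7Ps. Setting this equal to supply: 756 - 7Ps = -50 + 1.5Ps, so Ps = 1612/17.
Buyers pay Pb = 1612/17 − 5 = 1527/17; Q' = -50 + 1.5·(1612/17) = 1568/17.
Buyers' price falls by P* − Pb = 1542/17 − 1527/17 = 15/17; sellers' price rises by Ps − P* = 1612/17 − 1542/17 = 70/17.
So consumers capture (15/17)/5 = 3/17 of each unit of subsidy.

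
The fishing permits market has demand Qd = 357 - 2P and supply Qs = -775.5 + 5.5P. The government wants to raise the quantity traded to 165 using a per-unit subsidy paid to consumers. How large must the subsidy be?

At Q = 165, invert demand for the buyer price: Pb = (357 − 165)/2 = 96; invert supply for the seller price: Ps = (165 − (-775.5))/5.5 = 171.
The subsidy must fill the gap: s = Ps − Pb = 171 − 96 = 75.

Required subsidy s = 75 per unit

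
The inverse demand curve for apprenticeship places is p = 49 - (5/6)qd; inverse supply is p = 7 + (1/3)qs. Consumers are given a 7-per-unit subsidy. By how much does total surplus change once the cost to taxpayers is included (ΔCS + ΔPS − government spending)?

Net change in total surplus = -21

Pre-subsidy: 49 - (5/6)q = 7 + (1/3)q gives q* = 36 and p* = 19.
With the rebate, buyers effectively pay pb = ps − 7, where ps is the price sellers receive.
On the curves, pb = 49 - (5/6)q and ps = 7 + (1/3)q; the wedge ps − pb = 7 gives 7 + (1/3)q − (49 - (5/6)q) = 7, so q' = 42.
Then pb = 49 − (5/6)·42 = 14 and ps = 7 + (1/3)·42 = 21.
ΔCS = ½(36 + 42)(19 − 14) = 195; ΔPS = ½(36 + 42)(21 − 19) = 78.
Government spending = 7 × 42 = 294.
Net change = 195 + 78 − 294 = -21. The loss equals the DWL triangle ½·7·6.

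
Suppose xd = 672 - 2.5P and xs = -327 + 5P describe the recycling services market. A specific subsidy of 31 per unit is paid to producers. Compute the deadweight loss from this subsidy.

Deadweight loss = 4805/6

Pre-subsidy: 672 - 2.5P = -327 + 5P gives P* = 133.2, x* = 339.
With the subsidy, sellers receive Ps = Pb + 31 for each unit, where Pb is the price buyers pay.
Supply in terms of Pb becomes xs = -327 + 5(Pb + 31) = -172 + 5Pb. Setting this equal to demand: 672 - 2.5Pb = -172 + 5Pb, so Pb = 1688/15.
Sellers receive Ps = 1688/15 + 31 = 2153/15; x' = 672 − 2.5·(1688/15) = 1172/3.
The subsidy expands output by 1172/3 − 339 = 155/3 past the efficient level; on those units the gap between marginal cost and willingness to pay runs from 0 up to 31.
DWL = ½ × 31 × 155/3 = 4805/6.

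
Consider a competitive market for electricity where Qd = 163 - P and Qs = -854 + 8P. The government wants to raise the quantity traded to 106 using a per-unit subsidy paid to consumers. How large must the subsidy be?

Required subsidy s = 63 per unit

At Q = 106, invert demand for the buyer price: Pb = (163 − 106)/1 = 57; invert supply for the seller price: Ps = (106 − (-854))/8 = 120.
The subsidy must fill the gap: s = Ps − Pb = 120 − 57 = 63.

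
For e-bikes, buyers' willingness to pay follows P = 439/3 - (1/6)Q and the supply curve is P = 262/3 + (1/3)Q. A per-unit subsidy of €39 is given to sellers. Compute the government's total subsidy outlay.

Pre-subsidy: 439/3 - (1/6)Q = 262/3 + (1/3)Q gives Q* = 118 and P* = 380/3.
With the subsidy, sellers receive Ps = Pb + 39 for each unit, where Pb is the price buyers pay.
On the curves, Pb = 439/3 - (1/6)Q and Ps = 262/3 + (1/3)Q; the wedge Ps − Pb = 39 gives 262/3 + (1/3)Q − (439/3 - (1/6)Q) = 39, so Q' = 196.
Then Pb = 439/3 − (1/6)·196 = 341/3 and Ps = 262/3 + (1/3)·196 = 458/3.
Government outlay = subsidy × quantity = 39 × 196 = 7644.

Government cost = €7644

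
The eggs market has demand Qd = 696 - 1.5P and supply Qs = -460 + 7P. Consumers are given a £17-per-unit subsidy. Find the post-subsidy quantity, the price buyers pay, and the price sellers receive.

Pre-subsidy: 696 - 1.5P = -460 + 7P gives P* = 136, Q* = 492.
With the rebate, buyers effectively pay Pb = Ps − 17, where Ps is the price sellers receive.
Demand in terms of Ps becomes Qd = 696 − 1.5(Ps − 17) = 721.5 - 1.5Ps. Setting this equal to supply: 721.5 - 1.5Ps = -460 + 7Ps, so Ps = 139.
Buyers pay Pb = 139 − 17 = 122; Q' = -460 + 7·139 = 513.

Q' = 513; buyers pay £122; sellers receive £139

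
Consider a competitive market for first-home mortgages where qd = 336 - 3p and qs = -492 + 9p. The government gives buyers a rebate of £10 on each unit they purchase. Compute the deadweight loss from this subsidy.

Pre-subsidy: 336 - 3p = -492 + 9p gives p* = 69, q* = 129.
With the rebate, buyers effectively pay pb = ps − 10, where ps is the price sellers receive.
Demand in terms of ps becomes qd = 336 − 3(ps − 10) = 366 - 3ps. Setting this equal to supply: 366 - 3ps = -492 + 9ps, so ps = 71.5.
Buyers pay pb = 71.5 − 10 = 61.5; q' = -492 + 9·71.5 = 151.5.
The subsidy expands output by 151.5 − 129 = 22.5 past the efficient level; on those units the gap between marginal cost and willingness to pay runs from 0 up to 10.
DWL = ½ × 10 × 22.5 = 112.5.

Deadweight loss = £112.5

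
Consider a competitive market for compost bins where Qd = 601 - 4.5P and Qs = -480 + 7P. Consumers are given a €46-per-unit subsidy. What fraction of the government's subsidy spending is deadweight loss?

Pre-subsidy: 601 - 4.5P = -480 + 7P gives P* = 94, Q* = 178.
With the rebate, buyers effectively pay Pb = Ps − 46, where Ps is the price sellers receive.
Demand in terms of Ps becomes Qd = 601 − 4.5(Ps − 46) = 808 - 4.5Ps. Setting this equal to supply: 808 - 4.5Ps = -480 + 7Ps, so Ps = 112.
Buyers pay Pb = 112 − 46 = 66; Q' = -480 + 7·112 = 304.
ΔCS = ½(178 + 304)(94 − 66) = 6748; ΔPS = ½(178 + 304)(112 − 94) = 4338.
Government spending = 46 × 304 = 13984.
DWL = ½ × 46 × (304 − 178) = 2898; fraction = 2898 / 13984 = 63/304.

DWL / government spending = 63/304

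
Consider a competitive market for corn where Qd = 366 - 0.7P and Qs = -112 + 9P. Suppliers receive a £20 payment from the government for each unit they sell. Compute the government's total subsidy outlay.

Pre-subsidy: 366 - 0.7P = -112 + 9P gives P* = 4780/97, Q* = 32156/97.
With the subsidy, sellers receive Ps = Pb + 20 for each unit, where Pb is the price buyers pay.
Supply in terms of Pb becomes Qs = -112 + 9(Pb + 20) = 68 + 9Pb. Setting this equal to demand: 366 - 0.7Pb = 68 + 9Pb, so Pb = 2980/97.
Sellers receive Ps = 2980/97 + 20 = 4920/97; Q' = 366 − 0.7·(2980/97) = 33416/97.
Government outlay = subsidy × quantity = 20 × 33416/97 = 668320/97.

Government cost = 668320/97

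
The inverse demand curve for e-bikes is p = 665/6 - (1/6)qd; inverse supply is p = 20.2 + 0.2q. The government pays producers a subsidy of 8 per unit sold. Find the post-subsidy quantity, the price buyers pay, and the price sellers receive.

Pre-subsidy: 665/6 - (1/6)q = 20.2 + 0.2q gives q* = 2719/11 and p* = 766/11.
With the subsidy, sellers receive ps = pb + 8 for each unit, where pb is the price buyers pay.
On the curves, pb = 665/6 - (1/6)q and ps = 20.2 + 0.2q; the wedge ps − pb = 8 gives 20.2 + 0.2q − (665/6 - (1/6)q) = 8, so q' = 269.
Then pb = 665/6 − (1/6)·269 = 66 and ps = 20.2 + 0.2·269 = 74.

q' = 269; buyers pay 66; sellers receive 74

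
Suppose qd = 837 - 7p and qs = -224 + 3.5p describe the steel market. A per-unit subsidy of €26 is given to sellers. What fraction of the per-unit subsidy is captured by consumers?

Consumer share = 1/3

Pre-subsidy: 837 - 7p = -224 + 3.5p gives p* = 2122/21, q* = 389/3.
With the subsidy, sellers receive ps = pb + 26 for each unit, where pb is the price buyers pay.
Supply in terms of pb becomes qs = -224 + 3.5(pb + 26) = -133 + 3.5pb. Setting this equal to demand: 837 - 7pb = -133 + 3.5pb, so pb = 1940/21.
Sellers receive ps = 1940/21 + 26 = 2486/21; q' = 837 − 7·(1940/21) = 571/3.
Buyers' price falls by p* − pb = 2122/21 − 1940/21 = 26/3; sellers' price rises by ps − p* = 2486/21 − 2122/21 = 52/3.
So consumers capture (26/3)/26 = 1/3 of each unit of subsidy.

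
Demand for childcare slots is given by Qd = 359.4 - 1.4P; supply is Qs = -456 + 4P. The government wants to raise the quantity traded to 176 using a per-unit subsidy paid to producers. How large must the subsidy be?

At Q = 176, invert demand for the buyer price: Pb = (359.4 − 176)/1.4 = 131; invert supply for the seller price: Ps = (176 − (-456))/4 = 158.
The subsidy must fill the gap: s = Ps − Pb = 158 − 131 = 27.

Required subsidy s = 27 per unit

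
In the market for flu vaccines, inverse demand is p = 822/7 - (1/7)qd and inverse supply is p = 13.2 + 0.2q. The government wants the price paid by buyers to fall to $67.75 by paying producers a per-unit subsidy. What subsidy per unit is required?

Required subsidy s = $15 per unit

At a buyer price of 67.75, quantity demanded is 822 − 7·67.75 = 347.75.
Sellers supply 347.75 only when they receive ps = 13.2 + 0.2·347.75 = 82.75.
s = ps − pb = 82.75 − 67.75 = 15.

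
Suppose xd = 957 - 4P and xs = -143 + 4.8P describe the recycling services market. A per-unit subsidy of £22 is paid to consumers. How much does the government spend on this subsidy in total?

Government cost = £11110

Pre-subsidy: 957 - 4P = -143 + 4.8P gives P* = 125, x* = 457.
With the rebate, buyers effectively pay Pb = Ps − 22, where Ps is the price sellers receive.
Demand in terms of Ps becomes xd = 957 − 4(Ps − 22) = 1045 - 4Ps. Setting this equal to supply: 1045 - 4Ps = -143 + 4.8Ps, so Ps = 135.
Buyers pay Pb = 135 − 22 = 113; x' = -143 + 4.8·135 = 505.
Government outlay = subsidy × quantity = 22 × 505 = 11110.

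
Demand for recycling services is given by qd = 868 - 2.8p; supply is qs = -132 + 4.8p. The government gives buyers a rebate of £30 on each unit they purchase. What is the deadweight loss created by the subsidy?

Deadweight loss = 15120/19

Pre-subsidy: 868 - 2.8p = -132 + 4.8p gives p* = 2500/19, q* = 9492/19.
With the rebate, buyers effectively pay pb = ps − 30, where ps is the price sellers receive.
Demand in terms of ps becomes qd = 868 − 2.8(ps − 30) = 952 - 2.8ps. Setting this equal to supply: 952 - 2.8ps = -132 + 4.8ps, so ps = 2710/19.
Buyers pay pb = 2710/19 − 30 = 2140/19; q' = -132 + 4.8·(2710/19) = 10500/19.
The subsidy expands output by 10500/19 − 9492/19 = 1008/19 past the efficient level; on those units the gap between marginal cost and willingness to pay runs from 0 up to 30.
DWL = ½ × 30 × 1008/19 = 15120/19.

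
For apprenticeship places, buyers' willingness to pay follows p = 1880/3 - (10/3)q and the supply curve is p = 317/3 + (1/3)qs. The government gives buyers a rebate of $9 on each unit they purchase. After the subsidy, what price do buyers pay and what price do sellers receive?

Pre-subsidy: 1880/3 - (10/3)q = 317/3 + (1/3)q gives q* = 1563/11 and p* = 5050/33.
With the rebate, buyers effectively pay pb = ps − 9, where ps is the price sellers receive.
On the curves, pb = 1880/3 - (10/3)q and ps = 317/3 + (1/3)q; the wedge ps − pb = 9 gives 317/3 + (1/3)q − (1880/3 - (10/3)q) = 9, so q' = 1590/11.
Then pb = 1880/3 − (10/3)·(1590/11) = 4780/33 and ps = 317/3 + (1/3)·(1590/11) = 5077/33.

Buyers pay 4780/33; sellers receive 5077/33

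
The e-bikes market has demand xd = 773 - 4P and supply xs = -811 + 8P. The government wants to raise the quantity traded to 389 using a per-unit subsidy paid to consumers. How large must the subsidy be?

Required subsidy s = 54 per unit

At x = 389, invert demand for the buyer price: Pb = (773 − 389)/4 = 96; invert supply for the seller price: Ps = (389 − (-811))/8 = 150.
The subsidy must fill the gap: s = Ps − Pb = 150 − 96 = 54.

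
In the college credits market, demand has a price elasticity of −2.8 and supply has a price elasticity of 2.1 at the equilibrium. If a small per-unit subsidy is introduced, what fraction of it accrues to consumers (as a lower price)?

Consumer share = 3/7

For a small subsidy around the equilibrium, the benefit split depends on the relative slopes, which at a point are proportional to the elasticities.
Buyer share = εs/(εs + |εd|) = 2.1/(2.1 + 2.8) = 3/7; seller share = |εd|/(εs + |εd|) = 4/7.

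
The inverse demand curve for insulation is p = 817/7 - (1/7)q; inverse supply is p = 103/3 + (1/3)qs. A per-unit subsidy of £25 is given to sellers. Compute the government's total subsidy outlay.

Pre-subsidy: 817/7 - (1/7)q = 103/3 + (1/3)q gives q* = 173 and p* = 92.
With the subsidy, sellers receive ps = pb + 25 for each unit, where pb is the price buyers pay.
On the curves, pb = 817/7 - (1/7)q and ps = 103/3 + (1/3)q; the wedge ps − pb = 25 gives 103/3 + (1/3)q − (817/7 - (1/7)q) = 25, so q' = 225.5.
Then pb = 817/7 − (1/7)·225.5 = 84.5 and ps = 103/3 + (1/3)·225.5 = 109.5.
Government outlay = subsidy × quantity = 25 × 225.5 = 5637.5.

Government cost = £5637.5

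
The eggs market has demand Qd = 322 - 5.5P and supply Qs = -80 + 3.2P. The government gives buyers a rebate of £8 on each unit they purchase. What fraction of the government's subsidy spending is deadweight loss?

Pre-subsidy: 322 - 5.5P = -80 + 3.2P gives P* = 1340/29, Q* = 1968/29.
With the rebate, buyers effectively pay Pb = Ps − 8, where Ps is the price sellers receive.
Demand in terms of Ps becomes Qd = 322 − 5.5(Ps − 8) = 366 - 5.5Ps. Setting this equal to supply: 366 - 5.5Ps = -80 + 3.2Ps, so Ps = 4460/87.
Buyers pay Pb = 4460/87 − 8 = 3764/87; Q' = -80 + 3.2·(4460/87) = 7312/87.
ΔCS = ½(1968/29 + 7312/87)(1340/29 − 3764/87) = 1691648/7569; ΔPS = ½(1968/29 + 7312/87)(4460/87 − 1340/29) = 2907520/7569.
Government spending = 8 × 7312/87 = 58496/87.
DWL = ½ × 8 × (7312/87 − 1968/29) = 5632/87; fraction = (5632/87) / (58496/87) = 44/457.

DWL / government spending = 44/457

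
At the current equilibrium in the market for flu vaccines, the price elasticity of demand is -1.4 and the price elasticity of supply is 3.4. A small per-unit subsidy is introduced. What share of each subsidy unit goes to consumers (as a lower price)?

Consumer share = 17/24

For a small subsidy around the equilibrium, the benefit split depends on the relative slopes, which at a point are proportional to the elasticities.
Buyer share = εs/(εs + |εd|) = 3.4/(3.4 + 1.4) = 17/24; seller share = |εd|/(εs + |εd|) = 7/24.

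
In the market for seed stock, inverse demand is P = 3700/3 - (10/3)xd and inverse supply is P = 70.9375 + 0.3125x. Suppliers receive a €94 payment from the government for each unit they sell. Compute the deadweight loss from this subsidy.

Deadweight loss = 212064/175

Pre-subsidy: 3700/3 - (10/3)x = 70.9375 + 0.3125x gives x* = 11159/35 and P* = 1194/7.
With the subsidy, sellers receive Ps = Pb + 94 for each unit, where Pb is the price buyers pay.
On the curves, Pb = 3700/3 - (10/3)x and Ps = 70.9375 + 0.3125x; the wedge Ps − Pb = 94 gives 70.9375 + 0.3125x − (3700/3 - (10/3)x) = 94, so x' = 60307/175.
Then Pb = 3700/3 − (10/3)·(60307/175) = 2962/35 and Ps = 70.9375 + 0.3125·(60307/175) = 6252/35.
The subsidy expands output by 60307/175 − 11159/35 = 4512/175 past the efficient level; on those units the gap between marginal cost and willingness to pay runs from 0 up to 94.
DWL = ½ × 94 × 4512/175 = 212064/175.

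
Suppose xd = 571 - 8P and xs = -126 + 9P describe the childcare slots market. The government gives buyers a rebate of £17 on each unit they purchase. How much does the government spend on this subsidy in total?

Pre-subsidy: 571 - 8P = -126 + 9P gives P* = 41, x* = 243.
With the rebate, buyers effectively pay Pb = Ps − 17, where Ps is the price sellers receive.
Demand in terms of Ps becomes xd = 571 − 8(Ps − 17) = 707 - 8Ps. Setting this equal to supply: 707 - 8Ps = -126 + 9Ps, so Ps = 49.
Buyers pay Pb = 49 − 17 = 32; x' = -126 + 9·49 = 315.
Government outlay = subsidy × quantity = 17 × 315 = 5355.

Government cost = £5355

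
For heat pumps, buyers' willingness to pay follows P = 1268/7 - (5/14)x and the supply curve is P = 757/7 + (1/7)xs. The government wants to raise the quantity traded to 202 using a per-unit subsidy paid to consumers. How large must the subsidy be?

Required subsidy s = 28 per unit

At x = 202, from the demand curve buyers pay Pb = 1268/7 − (5/14)·202 = 109; from the supply curve sellers need Ps = 757/7 + (1/7)·202 = 137.
The subsidy must fill the gap: s = Ps − Pb = 137 − 109 = 28.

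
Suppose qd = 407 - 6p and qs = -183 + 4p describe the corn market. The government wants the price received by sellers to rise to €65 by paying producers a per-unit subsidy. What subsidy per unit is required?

At a seller price of 65, quantity supplied is -183 + 4·65 = 77.
Buyers absorb 77 only when they pay pb with 407 − 6·pb = 77, i.e. pb = 55.
s = ps − pb = 65 − 55 = 10.

Required subsidy s = €10 per unit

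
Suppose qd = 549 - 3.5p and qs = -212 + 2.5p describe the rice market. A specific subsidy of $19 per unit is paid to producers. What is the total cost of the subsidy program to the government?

Pre-subsidy: 549 - 3.5p = -212 + 2.5p gives p* = 761/6, q* = 1261/12.
With the subsidy, sellers receive ps = pb + 19 for each unit, where pb is the price buyers pay.
Supply in terms of pb becomes qs = -212 + 2.5(pb + 19) = -164.5 + 2.5pb. Setting this equal to demand: 549 - 3.5pb = -164.5 + 2.5pb, so pb = 1427/12.
Sellers receive ps = 1427/12 + 19 = 1655/12; q' = 549 − 3.5·(1427/12) = 3187/24.
Government outlay = subsidy × quantity = 19 × 3187/24 = 60553/24.

Government cost = 60553/24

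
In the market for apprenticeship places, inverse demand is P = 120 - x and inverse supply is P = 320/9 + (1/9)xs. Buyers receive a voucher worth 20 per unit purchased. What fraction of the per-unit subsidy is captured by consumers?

Pre-subsidy: 120 - x = 320/9 + (1/9)x gives x* = 76 and P* = 44.
With the rebate, buyers effectively pay Pb = Ps − 20, where Ps is the price sellers receive.
On the curves, Pb = 120 - x and Ps = 320/9 + (1/9)x; the wedge Ps − Pb = 20 gives 320/9 + (1/9)x − (120 - x) = 20, so x' = 94.
Then Pb = 120 − 1·94 = 26 and Ps = 320/9 + (1/9)·94 = 46.
Buyers' price falls by P* − Pb = 44 − 26 = 18; sellers' price rises by Ps − P* = 46 − 44 = 2.
So consumers capture 18/20 = 0.9 of each unit of subsidy.

Consumer share = 0.9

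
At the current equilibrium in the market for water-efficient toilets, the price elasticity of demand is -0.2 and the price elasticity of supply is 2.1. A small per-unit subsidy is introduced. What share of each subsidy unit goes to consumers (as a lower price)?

Consumer share = 21/23

For a small subsidy around the equilibrium, the benefit split depends on the relative slopes, which at a point are proportional to the elasticities.
Buyer share = εs/(εs + |εd|) = 2.1/(2.1 + 0.2) = 21/23; seller share = |εd|/(εs + |εd|) = 2/23.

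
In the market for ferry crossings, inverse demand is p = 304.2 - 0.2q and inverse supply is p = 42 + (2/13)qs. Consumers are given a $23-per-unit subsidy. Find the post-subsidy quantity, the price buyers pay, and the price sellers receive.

Pre-subsidy: 304.2 - 0.2q = 42 + (2/13)q gives q* = 741 and p* = 156.
With the rebate, buyers effectively pay pb = ps − 23, where ps is the price sellers receive.
On the curves, pb = 304.2 - 0.2q and ps = 42 + (2/13)q; the wedge ps − pb = 23 gives 42 + (2/13)q − (304.2 - 0.2q) = 23, so q' = 806.
Then pb = 304.2 − 0.2·806 = 143 and ps = 42 + (2/13)·806 = 166.

q' = 806; buyers pay $143; sellers receive $166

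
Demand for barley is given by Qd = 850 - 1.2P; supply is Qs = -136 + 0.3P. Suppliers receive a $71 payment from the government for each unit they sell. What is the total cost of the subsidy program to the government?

Government cost = $5555.04

Pre-subsidy: 850 - 1.2P = -136 + 0.3P gives P* = 1972/3, Q* = 61.2.
With the subsidy, sellers receive Ps = Pb + 71 for each unit, where Pb is the price buyers pay.
Supply in terms of Pb becomes Qs = -136 + 0.3(Pb + 71) = -114.7 + 0.3Pb. Setting this equal to demand: 850 - 1.2Pb = -114.7 + 0.3Pb, so Pb = 9647/15.
Sellers receive Ps = 9647/15 + 71 = 10712/15; Q' = 850 − 1.2·(9647/15) = 78.24.
Government outlay = subsidy × quantity = 71 × 78.24 = 5555.04.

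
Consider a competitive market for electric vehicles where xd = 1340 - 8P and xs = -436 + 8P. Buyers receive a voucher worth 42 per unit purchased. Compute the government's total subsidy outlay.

Government cost = 26040

Pre-subsidy: 1340 - 8P = -436 + 8P gives P* = 111, x* = 452.
With the rebate, buyers effectively pay Pb = Ps − 42, where Ps is the price sellers receive.
Demand in terms of Ps becomes xd = 1340 − 8(Ps − 42) = 1676 - 8Ps. Setting this equal to supply: 1676 - 8Ps = -436 + 8Ps, so Ps = 132.
Buyers pay Pb = 132 − 42 = 90; x' = -436 + 8·132 = 620.
Government outlay = subsidy × quantity = 42 × 620 = 26040.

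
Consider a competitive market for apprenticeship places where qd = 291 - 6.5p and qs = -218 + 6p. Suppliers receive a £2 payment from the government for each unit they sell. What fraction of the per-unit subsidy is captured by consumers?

Consumer share = 0.48

Pre-subsidy: 291 - 6.5p = -218 + 6p gives p* = 40.72, q* = 26.32.
With the subsidy, sellers receive ps = pb + 2 for each unit, where pb is the price buyers pay.
Supply in terms of pb becomes qs = -218 + 6(pb + 2) = -206 + 6pb. Setting this equal to demand: 291 - 6.5pb = -206 + 6pb, so pb = 39.76.
Sellers receive ps = 39.76 + 2 = 41.76; q' = 291 − 6.5·39.76 = 32.56.
Buyers' price falls by p* − pb = 40.72 − 39.76 = 0.96; sellers' price rises by ps − p* = 41.76 − 40.72 = 1.04.
So consumers capture 0.96/2 = 0.48 of each unit of subsidy.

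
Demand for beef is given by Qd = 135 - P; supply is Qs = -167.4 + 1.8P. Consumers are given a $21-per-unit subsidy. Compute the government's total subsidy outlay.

Pre-subsidy: 135 - P = -167.4 + 1.8P gives P* = 108, Q* = 27.
With the rebate, buyers effectively pay Pb = Ps − 21, where Ps is the price sellers receive.
Demand in terms of Ps becomes Qd = 135 − 1(Ps − 21) = 156 - Ps. Setting this equal to supply: 156 - Ps = -167.4 + 1.8Ps, so Ps = 115.5.
Buyers pay Pb = 115.5 − 21 = 94.5; Q' = -167.4 + 1.8·115.5 = 40.5.
Government outlay = subsidy × quantity = 21 × 40.5 = 850.5.

Government cost = $850.5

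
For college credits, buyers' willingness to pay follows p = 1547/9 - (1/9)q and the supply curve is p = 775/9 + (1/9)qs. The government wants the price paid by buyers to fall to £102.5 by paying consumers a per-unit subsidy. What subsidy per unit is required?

At a buyer price of 102.5, quantity demanded is 1547 − 9·102.5 = 624.5.
Sellers supply 624.5 only when they receive ps = 775/9 + (1/9)·624.5 = 155.5.
s = ps − pb = 155.5 − 102.5 = 53.

Required subsidy s = £53 per unit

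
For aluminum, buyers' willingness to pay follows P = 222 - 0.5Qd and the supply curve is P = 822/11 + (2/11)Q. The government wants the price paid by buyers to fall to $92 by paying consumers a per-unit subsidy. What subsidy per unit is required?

Required subsidy s = $30 per unit

At a buyer price of 92, quantity demanded is 444 − 2·92 = 260.
Sellers supply 260 only when they receive Ps = 822/11 + (2/11)·260 = 122.
s = Ps − Pb = 122 − 92 = 30.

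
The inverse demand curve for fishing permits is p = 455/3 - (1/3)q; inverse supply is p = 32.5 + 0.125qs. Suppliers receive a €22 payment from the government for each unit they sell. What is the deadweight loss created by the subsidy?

Deadweight loss = €528

Pre-subsidy: 455/3 - (1/3)q = 32.5 + 0.125q gives q* = 260 and p* = 65.
With the subsidy, sellers receive ps = pb + 22 for each unit, where pb is the price buyers pay.
On the curves, pb = 455/3 - (1/3)q and ps = 32.5 + 0.125q; the wedge ps − pb = 22 gives 32.5 + 0.125q − (455/3 - (1/3)q) = 22, so q' = 308.
Then pb = 455/3 − (1/3)·308 = 49 and ps = 32.5 + 0.125·308 = 71.
The subsidy expands output by 308 − 260 = 48 past the efficient level; on those units the gap between marginal cost and willingness to pay runs from 0 up to 22.
DWL = ½ × 22 × 48 = 528.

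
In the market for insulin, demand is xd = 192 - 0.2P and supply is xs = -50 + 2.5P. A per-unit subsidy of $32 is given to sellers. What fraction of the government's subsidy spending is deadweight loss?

Pre-subsidy: 192 - 0.2P = -50 + 2.5P gives P* = 2420/27, x* = 4700/27.
With the subsidy, sellers receive Ps = Pb + 32 for each unit, where Pb is the price buyers pay.
Supply in terms of Pb becomes xs = -50 + 2.5(Pb + 32) = 30 + 2.5Pb. Setting this equal to demand: 192 - 0.2Pb = 30 + 2.5Pb, so Pb = 60.
Sellers receive Ps = 60 + 32 = 92; x' = 192 − 0.2·60 = 180.
ΔCS = ½(4700/27 + 180)(2420/27 − 60) = 3824000/729; ΔPS = ½(4700/27 + 180)(92 − 2420/27) = 305920/729.
Government spending = 32 × 180 = 5760.
DWL = ½ × 32 × (180 − 4700/27) = 2560/27; fraction = (2560/27) / 5760 = 4/243.

DWL / government spending = 4/243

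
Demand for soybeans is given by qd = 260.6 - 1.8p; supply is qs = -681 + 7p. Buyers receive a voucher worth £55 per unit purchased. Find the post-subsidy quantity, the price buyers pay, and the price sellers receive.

Pre-subsidy: 260.6 - 1.8p = -681 + 7p gives p* = 107, q* = 68.
With the rebate, buyers effectively pay pb = ps − 55, where ps is the price sellers receive.
Demand in terms of ps becomes qd = 260.6 − 1.8(ps − 55) = 359.6 - 1.8ps. Setting this equal to supply: 359.6 - 1.8ps = -681 + 7ps, so ps = 118.25.
Buyers pay pb = 118.25 − 55 = 63.25; q' = -681 + 7·118.25 = 146.75.

q' = 146.75; buyers pay £63.25; sellers receive £118.25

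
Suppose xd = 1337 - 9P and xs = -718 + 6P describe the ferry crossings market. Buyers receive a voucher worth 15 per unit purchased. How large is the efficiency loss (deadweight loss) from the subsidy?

Pre-subsidy: 1337 - 9P = -718 + 6P gives P* = 137, x* = 104.
With the rebate, buyers effectively pay Pb = Ps − 15, where Ps is the price sellers receive.
Demand in terms of Ps becomes xd = 1337 − 9(Ps − 15) = 1472 - 9Ps. Setting this equal to supply: 1472 - 9Ps = -718 + 6Ps, so Ps = 146.
Buyers pay Pb = 146 − 15 = 131; x' = -718 + 6·146 = 158.
The subsidy expands output by 158 − 104 = 54 past the efficient level; on those units the gap between marginal cost and willingness to pay runs from 0 up to 15.
DWL = ½ × 15 × 54 = 405.

Deadweight loss = 405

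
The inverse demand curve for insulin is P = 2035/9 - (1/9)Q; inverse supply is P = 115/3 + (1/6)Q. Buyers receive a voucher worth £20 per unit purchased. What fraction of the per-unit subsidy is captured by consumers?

Pre-subsidy: 2035/9 - (1/9)Q = 115/3 + (1/6)Q gives Q* = 676 and P* = 151.
With the rebate, buyers effectively pay Pb = Ps − 20, where Ps is the price sellers receive.
On the curves, Pb = 2035/9 - (1/9)Q and Ps = 115/3 + (1/6)Q; the wedge Ps − Pb = 20 gives 115/3 + (1/6)Q − (2035/9 - (1/9)Q) = 20, so Q' = 748.
Then Pb = 2035/9 − (1/9)·748 = 143 and Ps = 115/3 + (1/6)·748 = 163.
Buyers' price falls by P* − Pb = 151 − 143 = 8; sellers' price rises by Ps − P* = 163 − 151 = 12.
So consumers capture 8/20 = 0.4 of each unit of subsidy.

Consumer share = 0.4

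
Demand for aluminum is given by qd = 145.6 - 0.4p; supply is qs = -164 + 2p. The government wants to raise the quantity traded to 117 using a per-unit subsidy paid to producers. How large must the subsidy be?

Required subsidy s = 69 per unit

At q = 117, invert demand for the buyer price: pb = (145.6 − 117)/0.4 = 71.5; invert supply for the seller price: ps = (117 − (-164))/2 = 140.5.
The subsidy must fill the gap: s = ps − pb = 140.5 − 71.5 = 69.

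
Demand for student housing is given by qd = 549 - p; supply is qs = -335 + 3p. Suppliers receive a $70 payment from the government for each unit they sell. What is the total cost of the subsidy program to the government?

Pre-subsidy: 549 - p = -335 + 3p gives p* = 221, q* = 328.
With the subsidy, sellers receive ps = pb + 70 for each unit, where pb is the price buyers pay.
Supply in terms of pb becomes qs = -335 + 3(pb + 70) = -125 + 3pb. Setting this equal to demand: 549 - pb = -125 + 3pb, so pb = 168.5.
Sellers receive ps = 168.5 + 70 = 238.5; q' = 549 − 1·168.5 = 380.5.
Government outlay = subsidy × quantity = 70 × 380.5 = 26635.

Government cost = $26635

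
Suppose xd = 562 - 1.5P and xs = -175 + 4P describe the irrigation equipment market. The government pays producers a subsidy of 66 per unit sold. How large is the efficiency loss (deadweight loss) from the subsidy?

Deadweight loss = 2376

Pre-subsidy: 562 - 1.5P = -175 + 4P gives P* = 134, x* = 361.
With the subsidy, sellers receive Ps = Pb + 66 for each unit, where Pb is the price buyers pay.
Supply in terms of Pb becomes xs = -175 + 4(Pb + 66) = 89 + 4Pb. Setting this equal to demand: 562 - 1.5Pb = 89 + 4Pb, so Pb = 86.
Sellers receive Ps = 86 + 66 = 152; x' = 562 − 1.5·86 = 433.
The subsidy expands output by 433 − 361 = 72 past the efficient level; on those units the gap between marginal cost and willingness to pay runs from 0 up to 66.
DWL = ½ × 66 × 72 = 2376.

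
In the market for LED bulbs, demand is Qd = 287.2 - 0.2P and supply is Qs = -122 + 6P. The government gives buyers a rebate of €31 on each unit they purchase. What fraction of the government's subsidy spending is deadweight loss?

DWL / government spending = 3/280

Pre-subsidy: 287.2 - 0.2P = -122 + 6P gives P* = 66, Q* = 274.
With the rebate, buyers effectively pay Pb = Ps − 31, where Ps is the price sellers receive.
Demand in terms of Ps becomes Qd = 287.2 − 0.2(Ps − 31) = 293.4 - 0.2Ps. Setting this equal to supply: 293.4 - 0.2Ps = -122 + 6Ps, so Ps = 67.
Buyers pay Pb = 67 − 31 = 36; Q' = -122 + 6·67 = 280.
ΔCS = ½(274 + 280)(66 − 36) = 8310; ΔPS = ½(274 + 280)(67 − 66) = 277.
Government spending = 31 × 280 = 8680.
DWL = ½ × 31 × (280 − 274) = 93; fraction = 93 / 8680 = 3/280.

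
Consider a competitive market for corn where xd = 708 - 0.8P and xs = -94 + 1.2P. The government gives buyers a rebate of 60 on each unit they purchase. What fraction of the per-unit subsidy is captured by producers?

Pre-subsidy: 708 - 0.8P = -94 + 1.2P gives P* = 401, x* = 387.2.
With the rebate, buyers effectively pay Pb = Ps − 60, where Ps is the price sellers receive.
Demand in terms of Ps becomes xd = 708 − 0.8(Ps − 60) = 756 - 0.8Ps. Setting this equal to supply: 756 - 0.8Ps = -94 + 1.2Ps, so Ps = 425.
Buyers pay Pb = 425 − 60 = 365; x' = -94 + 1.2·425 = 416.
Buyers' price falls by P* − Pb = 401 − 365 = 36; sellers' price rises by Ps − P* = 425 − 401 = 24.
So producers capture 24/60 = 0.4 of each unit of subsidy.

Producer share = 0.4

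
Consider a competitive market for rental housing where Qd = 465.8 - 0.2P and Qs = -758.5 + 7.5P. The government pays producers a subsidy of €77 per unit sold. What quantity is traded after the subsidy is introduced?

Q' = 449

Pre-subsidy: 465.8 - 0.2P = -758.5 + 7.5P gives P* = 159, Q* = 434.
With the subsidy, sellers receive Ps = Pb + 77 for each unit, where Pb is the price buyers pay.
Supply in terms of Pb becomes Qs = -758.5 + 7.5(Pb + 77) = -181 + 7.5Pb. Setting this equal to demand: 465.8 - 0.2Pb = -181 + 7.5Pb, so Pb = 84.
Sellers receive Ps = 84 + 77 = 161; Q' = 465.8 − 0.2·84 = 449.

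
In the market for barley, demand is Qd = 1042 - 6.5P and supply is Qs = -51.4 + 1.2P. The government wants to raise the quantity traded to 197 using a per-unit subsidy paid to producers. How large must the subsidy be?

At Q = 197, invert demand for the buyer price: Pb = (1042 − 197)/6.5 = 130; invert supply for the seller price: Ps = (197 − (-51.4))/1.2 = 207.
The subsidy must fill the gap: s = Ps − Pb = 207 − 130 = 77.

Required subsidy s = 77 per unit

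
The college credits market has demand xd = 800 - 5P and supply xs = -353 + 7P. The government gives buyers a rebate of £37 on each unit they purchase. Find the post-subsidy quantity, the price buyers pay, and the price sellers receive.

x' = 427.5; buyers pay £74.5; sellers receive £111.5

Pre-subsidy: 800 - 5P = -353 + 7P gives P* = 1153/12, x* = 3835/12.
With the rebate, buyers effectively pay Pb = Ps − 37, where Ps is the price sellers receive.
Demand in terms of Ps becomes xd = 800 − 5(Ps − 37) = 985 - 5Ps. Setting this equal to supply: 985 - 5Ps = -353 + 7Ps, so Ps = 111.5.
Buyers pay Pb = 111.5 − 37 = 74.5; x' = -353 + 7·111.5 = 427.5.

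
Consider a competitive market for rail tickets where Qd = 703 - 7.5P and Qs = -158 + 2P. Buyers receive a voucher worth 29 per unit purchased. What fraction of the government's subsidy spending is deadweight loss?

Pre-subsidy: 703 - 7.5P = -158 + 2P gives P* = 1722/19, Q* = 442/19.
With the rebate, buyers effectively pay Pb = Ps − 29, where Ps is the price sellers receive.
Demand in terms of Ps becomes Qd = 703 − 7.5(Ps − 29) = 920.5 - 7.5Ps. Setting this equal to supply: 920.5 - 7.5Ps = -158 + 2Ps, so Ps = 2157/19.
Buyers pay Pb = 2157/19 − 29 = 1606/19; Q' = -158 + 2·(2157/19) = 1312/19.
ΔCS = ½(442/19 + 1312/19)(1722/19 − 1606/19) = 101732/361; ΔPS = ½(442/19 + 1312/19)(2157/19 − 1722/19) = 381495/361.
Government spending = 29 × 1312/19 = 38048/19.
DWL = ½ × 29 × (1312/19 − 442/19) = 12615/19; fraction = (12615/19) / (38048/19) = 435/1312.

DWL / government spending = 435/1312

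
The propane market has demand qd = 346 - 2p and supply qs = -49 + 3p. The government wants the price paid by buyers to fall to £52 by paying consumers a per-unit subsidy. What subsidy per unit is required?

At a buyer price of 52, quantity demanded is 346 − 2·52 = 242.
Sellers supply 242 only when they receive ps with -49 + 3·ps = 242, i.e. ps = 97.
s = ps − pb = 97 − 52 = 45.

Required subsidy s = £45 per unit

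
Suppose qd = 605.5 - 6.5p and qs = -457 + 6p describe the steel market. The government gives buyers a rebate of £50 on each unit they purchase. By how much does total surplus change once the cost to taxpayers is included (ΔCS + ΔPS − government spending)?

Pre-subsidy: 605.5 - 6.5p = -457 + 6p gives p* = 85, q* = 53.
With the rebate, buyers effectively pay pb = ps − 50, where ps is the price sellers receive.
Demand in terms of ps becomes qd = 605.5 − 6.5(ps − 50) = 930.5 - 6.5ps. Setting this equal to supply: 930.5 - 6.5ps = -457 + 6ps, so ps = 111.
Buyers pay pb = 111 − 50 = 61; q' = -457 + 6·111 = 209.
ΔCS = ½(53 + 209)(85 − 61) = 3144; ΔPS = ½(53 + 209)(111 − 85) = 3406.
Government spending = 50 × 209 = 10450.
Net change = 3144 + 3406 − 10450 = -3900. The loss equals the DWL triangle ½·50·156.

Net change in total surplus = -£3900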